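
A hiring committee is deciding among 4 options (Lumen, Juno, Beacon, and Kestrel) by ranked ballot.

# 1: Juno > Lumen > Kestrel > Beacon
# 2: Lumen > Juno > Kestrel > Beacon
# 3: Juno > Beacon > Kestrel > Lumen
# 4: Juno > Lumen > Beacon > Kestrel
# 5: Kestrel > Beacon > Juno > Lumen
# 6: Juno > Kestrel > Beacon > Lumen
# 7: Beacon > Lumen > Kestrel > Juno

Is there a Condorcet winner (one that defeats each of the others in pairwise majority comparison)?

Head-to-head results (7 voters total):
Lumen vs Juno: Juno wins 5–2.
Lumen vs Beacon: Beacon wins 4–3.
Lumen vs Kestrel: Lumen wins 4–3.
Juno vs Beacon: Juno wins 5–2.
Juno vs Kestrel: Juno wins 5–2.
Beacon vs Kestrel: Kestrel wins 4–3.
Juno beats each rival — Lumen (5–2), Beacon (5–2), Kestrel (5–2) — so Juno is the Condorcet winner.

Yes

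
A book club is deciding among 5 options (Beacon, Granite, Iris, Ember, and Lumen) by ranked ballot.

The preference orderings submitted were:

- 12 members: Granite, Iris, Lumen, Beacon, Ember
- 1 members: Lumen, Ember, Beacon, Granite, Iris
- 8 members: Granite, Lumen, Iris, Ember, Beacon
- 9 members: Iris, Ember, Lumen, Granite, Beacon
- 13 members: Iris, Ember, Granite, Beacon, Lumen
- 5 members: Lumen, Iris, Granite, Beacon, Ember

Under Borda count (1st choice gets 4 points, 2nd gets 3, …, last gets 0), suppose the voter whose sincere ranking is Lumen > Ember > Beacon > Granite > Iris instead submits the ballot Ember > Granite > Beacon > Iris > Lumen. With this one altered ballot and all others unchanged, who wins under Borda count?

Borda totals with the altered ballot: Beacon 32, Granite 128, Iris 156, Ember 78, Lumen 86.
The winner is unchanged: still Iris.

Iris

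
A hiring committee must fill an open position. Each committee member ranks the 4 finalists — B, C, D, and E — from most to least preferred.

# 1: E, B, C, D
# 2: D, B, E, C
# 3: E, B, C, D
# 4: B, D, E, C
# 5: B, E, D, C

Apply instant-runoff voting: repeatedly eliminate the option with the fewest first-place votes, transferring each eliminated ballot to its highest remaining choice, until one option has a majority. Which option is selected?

B

Round 1: B 2, E 2, D 1, C 0. C has the fewest and is eliminated.
Round 2: B 2, E 2, D 1. D has the fewest and is eliminated.
Round 3: B 3, E 2. B has a majority.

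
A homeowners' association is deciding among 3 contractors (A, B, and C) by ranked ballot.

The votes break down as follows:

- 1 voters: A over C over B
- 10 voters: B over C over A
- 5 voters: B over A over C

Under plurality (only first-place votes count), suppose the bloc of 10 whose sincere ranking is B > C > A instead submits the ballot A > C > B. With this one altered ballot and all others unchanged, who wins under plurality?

A

First-place totals with the altered ballot: A 11, B 5, C 0.
The switch changes the winner from B to A.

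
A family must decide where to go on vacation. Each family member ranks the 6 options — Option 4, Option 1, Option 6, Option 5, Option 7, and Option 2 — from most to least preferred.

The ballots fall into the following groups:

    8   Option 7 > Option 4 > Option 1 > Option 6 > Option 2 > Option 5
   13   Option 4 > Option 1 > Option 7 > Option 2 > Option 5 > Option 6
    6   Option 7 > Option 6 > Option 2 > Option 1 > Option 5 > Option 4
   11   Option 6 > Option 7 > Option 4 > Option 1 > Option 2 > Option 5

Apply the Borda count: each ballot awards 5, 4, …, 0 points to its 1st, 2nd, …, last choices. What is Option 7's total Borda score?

Borda scores:
  Option 4: 8·4 + 13·5 + 6·0 + 11·3 = 130
  Option 1: 8·3 + 13·4 + 6·2 + 11·2 = 110
  Option 6: 8·2 + 13·0 + 6·4 + 11·5 = 95
  Option 5: 8·0 + 13·1 + 6·1 + 11·0 = 19
  Option 7: 8·5 + 13·3 + 6·5 + 11·4 = 153
  Option 2: 8·1 + 13·2 + 6·3 + 11·1 = 63

153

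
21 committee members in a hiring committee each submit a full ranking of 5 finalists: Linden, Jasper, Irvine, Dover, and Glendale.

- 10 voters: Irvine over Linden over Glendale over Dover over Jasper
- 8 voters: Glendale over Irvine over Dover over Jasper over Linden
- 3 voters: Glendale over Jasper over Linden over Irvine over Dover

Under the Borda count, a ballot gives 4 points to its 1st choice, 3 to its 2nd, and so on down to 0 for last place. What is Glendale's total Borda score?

Borda scores:
  Linden: 10·3 + 8·0 + 3·2 = 36
  Jasper: 10·0 + 8·1 + 3·3 = 17
  Irvine: 10·4 + 8·3 + 3·1 = 67
  Dover: 10·1 + 8·2 + 3·0 = 26
  Glendale: 10·2 + 8·4 + 3·4 = 64

64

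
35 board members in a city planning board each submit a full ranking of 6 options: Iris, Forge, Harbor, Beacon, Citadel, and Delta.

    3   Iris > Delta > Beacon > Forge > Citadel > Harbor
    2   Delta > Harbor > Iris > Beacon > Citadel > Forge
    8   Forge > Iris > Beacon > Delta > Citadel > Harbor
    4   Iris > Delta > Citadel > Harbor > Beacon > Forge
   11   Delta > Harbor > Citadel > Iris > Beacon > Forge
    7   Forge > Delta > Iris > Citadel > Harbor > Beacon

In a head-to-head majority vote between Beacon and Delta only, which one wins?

Delta

Ballots ranking Beacon above Delta: 8.
Ballots ranking Delta above Beacon: 3+2+4+11+7 = 27.
Delta wins the head-to-head, 27–8.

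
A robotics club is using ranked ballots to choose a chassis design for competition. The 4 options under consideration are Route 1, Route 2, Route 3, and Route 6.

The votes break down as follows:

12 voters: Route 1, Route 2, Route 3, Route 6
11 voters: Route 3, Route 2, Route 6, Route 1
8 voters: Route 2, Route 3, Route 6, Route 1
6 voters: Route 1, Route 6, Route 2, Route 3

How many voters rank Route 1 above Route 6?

18

Ballots ranking Route 1 above Route 6: 12+6 = 18.
Ballots ranking Route 6 above Route 1: 11+8 = 19.
So 18 of 37 voters prefer Route 1 to Route 6.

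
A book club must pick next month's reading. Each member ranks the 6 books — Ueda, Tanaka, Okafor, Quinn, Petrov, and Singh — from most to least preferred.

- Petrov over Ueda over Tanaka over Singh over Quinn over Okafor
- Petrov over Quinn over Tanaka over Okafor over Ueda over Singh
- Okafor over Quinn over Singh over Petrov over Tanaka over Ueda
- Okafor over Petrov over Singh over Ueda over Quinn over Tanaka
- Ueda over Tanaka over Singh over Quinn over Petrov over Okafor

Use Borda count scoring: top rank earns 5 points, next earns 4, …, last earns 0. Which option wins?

Borda scores:
  Ueda: 4 + 1 + 0 + 2 + 5 = 12
  Tanaka: 3 + 3 + 1 + 0 + 4 = 11
  Okafor: 0 + 2 + 5 + 5 + 0 = 12
  Quinn: 1 + 4 + 4 + 1 + 2 = 12
  Petrov: 5 + 5 + 2 + 4 + 1 = 17
  Singh: 2 + 0 + 3 + 3 + 3 = 11
Petrov has the highest total.

Petrov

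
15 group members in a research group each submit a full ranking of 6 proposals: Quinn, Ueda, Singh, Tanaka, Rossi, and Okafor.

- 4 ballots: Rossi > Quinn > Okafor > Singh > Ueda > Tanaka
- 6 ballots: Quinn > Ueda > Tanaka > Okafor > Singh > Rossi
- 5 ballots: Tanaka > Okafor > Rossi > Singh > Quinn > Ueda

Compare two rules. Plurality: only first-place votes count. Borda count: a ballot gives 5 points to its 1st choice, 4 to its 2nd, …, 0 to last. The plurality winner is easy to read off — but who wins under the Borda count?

Quinn

Plurality first-place counts: Quinn 6, Ueda 0, Singh 0, Tanaka 5, Rossi 4, Okafor 0 → Quinn.
Borda totals: Quinn 51, Ueda 28, Singh 24, Tanaka 43, Rossi 35, Okafor 44 → Quinn.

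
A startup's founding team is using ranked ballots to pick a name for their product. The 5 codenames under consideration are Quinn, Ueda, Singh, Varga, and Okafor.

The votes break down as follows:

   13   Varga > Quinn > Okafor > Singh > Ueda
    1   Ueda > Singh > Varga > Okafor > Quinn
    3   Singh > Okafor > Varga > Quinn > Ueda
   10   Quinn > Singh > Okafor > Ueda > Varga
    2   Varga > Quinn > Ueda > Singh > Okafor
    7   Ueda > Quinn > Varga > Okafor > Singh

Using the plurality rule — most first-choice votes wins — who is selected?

Varga

First-place vote totals:
  Quinn: 10
  Ueda: 8
  Singh: 3
  Varga: 15
  Okafor: 0
Varga has the most first-place votes.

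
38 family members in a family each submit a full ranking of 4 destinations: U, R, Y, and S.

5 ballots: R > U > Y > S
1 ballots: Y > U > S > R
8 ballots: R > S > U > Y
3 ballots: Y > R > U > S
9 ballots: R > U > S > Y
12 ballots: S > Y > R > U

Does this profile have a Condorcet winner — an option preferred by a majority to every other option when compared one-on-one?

Head-to-head results (38 voters total):
U vs R: R wins 37–1.
U vs Y: U wins 22–16.
U vs S: S wins 20–18.
R vs Y: R wins 22–16.
R vs S: R wins 25–13.
Y vs S: S wins 29–9.
R beats each rival — U (37–1), Y (22–16), S (25–13) — so R is the Condorcet winner.

Yes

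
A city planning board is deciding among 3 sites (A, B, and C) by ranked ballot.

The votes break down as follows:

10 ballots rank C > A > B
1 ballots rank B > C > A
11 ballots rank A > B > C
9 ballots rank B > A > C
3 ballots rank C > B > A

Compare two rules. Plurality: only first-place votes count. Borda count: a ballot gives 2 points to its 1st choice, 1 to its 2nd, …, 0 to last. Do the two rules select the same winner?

No

Plurality first-place counts: A 11, B 10, C 13 → C.
Borda totals: A 41, B 34, C 27 → A.
The two rules disagree: plurality picks C, Borda picks A.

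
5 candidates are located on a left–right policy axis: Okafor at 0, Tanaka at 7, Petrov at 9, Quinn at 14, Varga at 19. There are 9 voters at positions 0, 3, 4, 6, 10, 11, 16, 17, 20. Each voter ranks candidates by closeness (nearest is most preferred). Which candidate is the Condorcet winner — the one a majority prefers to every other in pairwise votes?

With single-peaked preferences on a line, the Condorcet winner is the candidate closest to the median voter.
The median voter (position 10) is closest to Petrov at 9.
Check: Petrov vs Tanaka — voters closer to Petrov: 5 of 9.

Petrov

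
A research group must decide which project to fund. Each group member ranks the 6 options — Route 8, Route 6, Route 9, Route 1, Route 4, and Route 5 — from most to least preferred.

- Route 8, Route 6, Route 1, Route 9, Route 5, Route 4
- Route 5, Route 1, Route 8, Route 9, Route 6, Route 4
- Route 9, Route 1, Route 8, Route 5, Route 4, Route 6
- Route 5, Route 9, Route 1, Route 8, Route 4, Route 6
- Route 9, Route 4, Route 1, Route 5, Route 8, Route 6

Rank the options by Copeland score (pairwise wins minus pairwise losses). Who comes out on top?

Route 9

Pairwise results:
  Route 8 vs Route 6: Route 8 wins 5–0.
  Route 8 vs Route 9: Route 9 wins 3–2.
  Route 8 vs Route 1: Route 1 wins 4–1.
  Route 8 vs Route 4: Route 8 wins 4–1.
  Route 8 vs Route 5: Route 5 wins 3–2.
  Route 6 vs Route 9: Route 9 wins 4–1.
  Route 6 vs Route 1: Route 1 wins 4–1.
  Route 6 vs Route 4: Route 4 wins 3–2.
  Route 6 vs Route 5: Route 5 wins 4–1.
  Route 9 vs Route 1: Route 9 wins 3–2.
  Route 9 vs Route 4: Route 9 wins 5–0.
  Route 9 vs Route 5: Route 9 wins 3–2.
  Route 1 vs Route 4: Route 1 wins 4–1.
  Route 1 vs Route 5: Route 1 wins 3–2.
  Route 4 vs Route 5: Route 5 wins 4–1.
Copeland scores (wins − losses):
  Route 8: 2 − 3 = -1
  Route 6: 0 − 5 = -5
  Route 9: 5 − 0 = 5
  Route 1: 4 − 1 = 3
  Route 4: 1 − 4 = -3
  Route 5: 3 − 2 = 1
Route 9 has the best Copeland score.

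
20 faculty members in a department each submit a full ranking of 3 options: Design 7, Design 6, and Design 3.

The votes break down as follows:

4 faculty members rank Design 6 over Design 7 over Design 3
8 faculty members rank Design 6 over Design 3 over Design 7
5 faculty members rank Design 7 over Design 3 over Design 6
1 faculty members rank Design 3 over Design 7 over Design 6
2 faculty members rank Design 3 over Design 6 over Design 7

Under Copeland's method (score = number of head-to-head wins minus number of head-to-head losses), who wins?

Pairwise results:
  Design 7 vs Design 6: Design 6 wins 14–6.
  Design 7 vs Design 3: Design 3 wins 11–9.
  Design 6 vs Design 3: Design 6 wins 12–8.
Copeland scores (wins − losses):
  Design 7: 0 − 2 = -2
  Design 6: 2 − 0 = 2
  Design 3: 1 − 1 = 0
Design 6 has the best Copeland score.

Design 6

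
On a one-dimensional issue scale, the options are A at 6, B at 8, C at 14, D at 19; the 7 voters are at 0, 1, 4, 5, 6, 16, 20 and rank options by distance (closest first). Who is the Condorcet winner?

A

With single-peaked preferences on a line, the Condorcet winner is the candidate closest to the median voter.
The median voter (position 5) is closest to A at 6.
Check: A vs B — voters closer to A: 5 of 7.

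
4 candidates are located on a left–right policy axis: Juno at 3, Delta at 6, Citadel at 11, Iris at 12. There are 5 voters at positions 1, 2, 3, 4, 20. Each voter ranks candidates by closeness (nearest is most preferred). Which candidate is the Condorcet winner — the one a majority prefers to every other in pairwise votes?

Juno

With single-peaked preferences on a line, the Condorcet winner is the candidate closest to the median voter.
The median voter (position 3) is closest to Juno at 3.
Check: Juno vs Delta — voters closer to Juno: 4 of 5.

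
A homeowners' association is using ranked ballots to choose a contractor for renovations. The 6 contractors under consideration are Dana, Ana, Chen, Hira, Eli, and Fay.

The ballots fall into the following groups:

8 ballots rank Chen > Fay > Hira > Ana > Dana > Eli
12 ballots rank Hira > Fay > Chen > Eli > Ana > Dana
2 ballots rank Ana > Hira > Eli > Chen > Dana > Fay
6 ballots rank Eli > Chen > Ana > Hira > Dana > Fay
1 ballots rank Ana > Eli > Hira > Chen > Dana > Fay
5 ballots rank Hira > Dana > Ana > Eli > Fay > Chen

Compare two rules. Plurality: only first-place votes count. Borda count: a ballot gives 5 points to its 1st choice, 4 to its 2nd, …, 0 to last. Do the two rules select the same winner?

Plurality first-place counts: Dana 0, Ana 3, Chen 8, Hira 17, Eli 6, Fay 0 → Hira.
Borda totals: Dana 37, Ana 76, Chen 106, Hira 132, Eli 74, Fay 85 → Hira.
The two rules agree on Hira.

Yes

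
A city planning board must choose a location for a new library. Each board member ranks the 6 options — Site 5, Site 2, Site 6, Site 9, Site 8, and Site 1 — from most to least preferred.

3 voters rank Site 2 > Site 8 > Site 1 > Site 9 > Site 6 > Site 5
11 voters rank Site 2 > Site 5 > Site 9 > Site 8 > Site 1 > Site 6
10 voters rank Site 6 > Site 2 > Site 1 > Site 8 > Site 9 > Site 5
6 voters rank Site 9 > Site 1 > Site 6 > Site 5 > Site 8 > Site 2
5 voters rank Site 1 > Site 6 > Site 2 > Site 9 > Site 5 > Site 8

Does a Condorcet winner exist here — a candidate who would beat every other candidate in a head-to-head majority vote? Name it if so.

Head-to-head results (35 voters total):
Site 5 vs Site 2: Site 2 wins 29–6.
Site 5 vs Site 6: Site 6 wins 24–11.
Site 5 vs Site 9: Site 9 wins 24–11.
Site 5 vs Site 8: Site 5 wins 22–13.
Site 5 vs Site 1: Site 1 wins 24–11.
Site 2 vs Site 6: Site 6 wins 21–14.
Site 2 vs Site 9: Site 2 wins 29–6.
Site 2 vs Site 8: Site 2 wins 29–6.
Site 2 vs Site 1: Site 2 wins 24–11.
Site 6 vs Site 9: Site 9 wins 20–15.
Site 6 vs Site 8: Site 6 wins 21–14.
Site 6 vs Site 1: Site 1 wins 25–10.
Site 9 vs Site 8: Site 9 wins 22–13.
Site 9 vs Site 1: Site 1 wins 18–17.
Site 8 vs Site 1: Site 1 wins 21–14.
No candidate beats all others: Site 2 beats Site 9 beats Site 6 beats Site 2, a majority cycle.

None — there is no Condorcet winner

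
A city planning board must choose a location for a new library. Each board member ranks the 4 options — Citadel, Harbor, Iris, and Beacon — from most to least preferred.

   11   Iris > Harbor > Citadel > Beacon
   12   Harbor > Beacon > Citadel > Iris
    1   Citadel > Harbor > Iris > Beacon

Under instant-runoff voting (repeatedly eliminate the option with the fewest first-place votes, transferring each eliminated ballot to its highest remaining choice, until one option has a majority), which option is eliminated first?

Beacon

Round 1: Harbor 12, Iris 11, Citadel 1, Beacon 0. Beacon has the fewest and is eliminated.
Round 2: Harbor 12, Iris 11, Citadel 1. Citadel has the fewest and is eliminated.
Round 3: Harbor 13, Iris 11. Harbor has a majority.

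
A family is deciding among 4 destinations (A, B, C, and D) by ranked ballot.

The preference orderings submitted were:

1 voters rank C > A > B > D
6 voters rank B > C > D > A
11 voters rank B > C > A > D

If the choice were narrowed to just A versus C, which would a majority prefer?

Ballots ranking A above C: 0.
Ballots ranking C above A: 1+6+11 = 18.
C wins the head-to-head, 18–0.

C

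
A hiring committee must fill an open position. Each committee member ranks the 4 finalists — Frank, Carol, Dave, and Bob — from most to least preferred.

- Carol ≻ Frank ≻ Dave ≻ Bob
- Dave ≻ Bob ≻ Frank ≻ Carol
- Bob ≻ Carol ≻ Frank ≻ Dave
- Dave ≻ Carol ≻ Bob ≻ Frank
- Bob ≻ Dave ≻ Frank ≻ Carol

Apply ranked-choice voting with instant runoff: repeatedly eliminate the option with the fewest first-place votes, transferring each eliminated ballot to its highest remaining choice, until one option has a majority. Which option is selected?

Dave

Round 1: Dave 2, Bob 2, Carol 1, Frank 0. Frank has the fewest and is eliminated.
Round 2: Dave 2, Bob 2, Carol 1. Carol has the fewest and is eliminated.
Round 3: Dave 3, Bob 2. Dave has a majority.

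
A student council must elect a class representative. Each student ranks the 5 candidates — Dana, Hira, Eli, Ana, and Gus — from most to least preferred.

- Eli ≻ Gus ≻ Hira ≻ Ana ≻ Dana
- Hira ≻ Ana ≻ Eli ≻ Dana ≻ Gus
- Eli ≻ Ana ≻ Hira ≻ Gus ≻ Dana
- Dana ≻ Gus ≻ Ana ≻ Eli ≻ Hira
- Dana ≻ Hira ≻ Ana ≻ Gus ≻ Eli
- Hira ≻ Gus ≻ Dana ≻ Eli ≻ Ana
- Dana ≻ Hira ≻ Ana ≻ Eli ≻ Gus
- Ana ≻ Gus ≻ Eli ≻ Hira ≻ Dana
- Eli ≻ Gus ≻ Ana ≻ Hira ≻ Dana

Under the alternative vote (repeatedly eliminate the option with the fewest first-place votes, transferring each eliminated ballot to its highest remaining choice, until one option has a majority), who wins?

Eli

Round 1: Dana 3, Eli 3, Hira 2, Ana 1, Gus 0. Gus has the fewest and is eliminated.
Round 2: Dana 3, Eli 3, Hira 2, Ana 1. Ana has the fewest and is eliminated.
Round 3: Eli 4, Dana 3, Hira 2. Hira has the fewest and is eliminated.
Round 4: Eli 5, Dana 4. Eli has a majority.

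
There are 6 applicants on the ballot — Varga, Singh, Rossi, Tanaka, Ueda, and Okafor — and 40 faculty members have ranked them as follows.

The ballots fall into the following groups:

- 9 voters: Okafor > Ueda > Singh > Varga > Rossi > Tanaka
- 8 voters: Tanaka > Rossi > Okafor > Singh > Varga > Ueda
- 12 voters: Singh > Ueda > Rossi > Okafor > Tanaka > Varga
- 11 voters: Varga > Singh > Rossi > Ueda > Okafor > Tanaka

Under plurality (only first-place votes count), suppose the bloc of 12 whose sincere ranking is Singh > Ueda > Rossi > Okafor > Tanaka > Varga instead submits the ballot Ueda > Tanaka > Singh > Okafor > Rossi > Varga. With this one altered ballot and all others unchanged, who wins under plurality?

First-place totals with the altered ballot: Varga 11, Singh 0, Rossi 0, Tanaka 8, Ueda 12, Okafor 9.
The switch changes the winner from Singh to Ueda.

Ueda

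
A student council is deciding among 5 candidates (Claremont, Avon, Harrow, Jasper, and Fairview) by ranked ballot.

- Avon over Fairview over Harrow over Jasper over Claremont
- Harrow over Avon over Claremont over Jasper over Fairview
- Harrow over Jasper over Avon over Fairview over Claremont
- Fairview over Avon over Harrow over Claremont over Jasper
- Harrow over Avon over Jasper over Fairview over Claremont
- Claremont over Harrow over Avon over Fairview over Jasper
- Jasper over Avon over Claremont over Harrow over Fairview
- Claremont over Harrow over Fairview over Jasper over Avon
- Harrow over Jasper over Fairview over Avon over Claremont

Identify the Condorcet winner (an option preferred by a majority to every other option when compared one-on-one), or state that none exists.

Head-to-head results (9 voters total):
Claremont vs Avon: Avon wins 7–2.
Claremont vs Harrow: Harrow wins 6–3.
Claremont vs Jasper: Jasper wins 5–4.
Claremont vs Fairview: Fairview wins 5–4.
Avon vs Harrow: Harrow wins 6–3.
Avon vs Jasper: Avon wins 5–4.
Avon vs Fairview: Avon wins 6–3.
Harrow vs Jasper: Harrow wins 8–1.
Harrow vs Fairview: Harrow wins 7–2.
Jasper vs Fairview: Jasper wins 5–4.
Harrow beats each rival — Claremont (6–3), Avon (6–3), Jasper (8–1), Fairview (7–2) — so Harrow is the Condorcet winner.

Harrow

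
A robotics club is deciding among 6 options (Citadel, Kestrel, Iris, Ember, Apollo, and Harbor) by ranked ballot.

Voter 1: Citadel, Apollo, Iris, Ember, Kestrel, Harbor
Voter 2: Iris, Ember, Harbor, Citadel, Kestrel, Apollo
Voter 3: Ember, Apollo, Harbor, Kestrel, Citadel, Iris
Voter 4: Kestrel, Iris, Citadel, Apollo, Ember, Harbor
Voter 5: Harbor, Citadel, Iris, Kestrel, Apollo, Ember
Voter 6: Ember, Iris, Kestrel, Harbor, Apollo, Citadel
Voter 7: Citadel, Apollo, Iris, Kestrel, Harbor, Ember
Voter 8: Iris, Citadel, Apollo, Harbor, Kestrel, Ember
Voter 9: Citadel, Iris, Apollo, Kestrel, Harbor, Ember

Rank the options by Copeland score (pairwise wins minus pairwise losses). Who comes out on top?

Citadel

Pairwise results:
  Citadel vs Kestrel: Citadel wins 6–3.
  Citadel vs Iris: Citadel wins 5–4.
  Citadel vs Ember: Citadel wins 6–3.
  Citadel vs Apollo: Citadel wins 7–2.
  Citadel vs Harbor: Citadel wins 5–4.
  Kestrel vs Iris: Iris wins 7–2.
  Kestrel vs Ember: Kestrel wins 5–4.
  Kestrel vs Apollo: Apollo wins 5–4.
  Kestrel vs Harbor: Kestrel wins 5–4.
  Iris vs Ember: Iris wins 7–2.
  Iris vs Apollo: Iris wins 6–3.
  Iris vs Harbor: Iris wins 7–2.
  Ember vs Apollo: Apollo wins 6–3.
  Ember vs Harbor: Ember wins 5–4.
  Apollo vs Harbor: Apollo wins 6–3.
Copeland scores (wins − losses):
  Citadel: 5 − 0 = 5
  Kestrel: 2 − 3 = -1
  Iris: 4 − 1 = 3
  Ember: 1 − 4 = -3
  Apollo: 3 − 2 = 1
  Harbor: 0 − 5 = -5
Citadel has the best Copeland score.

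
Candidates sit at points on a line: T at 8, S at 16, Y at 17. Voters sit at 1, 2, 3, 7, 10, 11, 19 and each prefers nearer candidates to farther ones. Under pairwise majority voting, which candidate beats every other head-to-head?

T

With single-peaked preferences on a line, the Condorcet winner is the candidate closest to the median voter.
The median voter (position 7) is closest to T at 8.
Check: T vs S — voters closer to T: 6 of 7.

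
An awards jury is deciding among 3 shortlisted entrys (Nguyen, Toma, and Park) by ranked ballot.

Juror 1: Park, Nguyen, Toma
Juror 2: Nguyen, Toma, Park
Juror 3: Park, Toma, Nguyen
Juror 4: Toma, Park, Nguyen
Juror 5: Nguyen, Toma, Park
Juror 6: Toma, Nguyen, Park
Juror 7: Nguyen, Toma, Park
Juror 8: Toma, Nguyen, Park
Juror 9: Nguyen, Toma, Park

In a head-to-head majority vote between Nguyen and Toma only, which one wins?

Ballots ranking Nguyen above Toma: 5.
Ballots ranking Toma above Nguyen: 4.
Nguyen wins the head-to-head, 5–4.

Nguyen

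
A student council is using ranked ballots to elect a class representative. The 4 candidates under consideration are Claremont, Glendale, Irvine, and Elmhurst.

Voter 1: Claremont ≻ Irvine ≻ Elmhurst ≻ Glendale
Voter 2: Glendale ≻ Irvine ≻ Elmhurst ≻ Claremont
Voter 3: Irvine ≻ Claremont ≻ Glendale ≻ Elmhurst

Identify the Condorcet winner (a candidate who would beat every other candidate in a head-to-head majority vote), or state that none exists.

Head-to-head results (3 voters total):
Claremont vs Glendale: Claremont wins 2–1.
Claremont vs Irvine: Irvine wins 2–1.
Claremont vs Elmhurst: Claremont wins 2–1.
Glendale vs Irvine: Irvine wins 2–1.
Glendale vs Elmhurst: Glendale wins 2–1.
Irvine vs Elmhurst: Irvine wins 3–0.
Irvine beats each rival — Claremont (2–1), Glendale (2–1), Elmhurst (3–0) — so Irvine is the Condorcet winner.

Irvine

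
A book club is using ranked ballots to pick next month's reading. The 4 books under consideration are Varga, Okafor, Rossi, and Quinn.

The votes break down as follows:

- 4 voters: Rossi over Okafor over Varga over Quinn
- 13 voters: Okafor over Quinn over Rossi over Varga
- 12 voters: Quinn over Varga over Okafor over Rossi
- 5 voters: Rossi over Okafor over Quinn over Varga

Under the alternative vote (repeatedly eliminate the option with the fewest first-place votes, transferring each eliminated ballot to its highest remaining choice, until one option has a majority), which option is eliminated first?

Round 1: Okafor 13, Quinn 12, Rossi 9, Varga 0. Varga has the fewest and is eliminated.
Round 2: Okafor 13, Quinn 12, Rossi 9. Rossi has the fewest and is eliminated.
Round 3: Okafor 22, Quinn 12. Okafor has a majority.

Varga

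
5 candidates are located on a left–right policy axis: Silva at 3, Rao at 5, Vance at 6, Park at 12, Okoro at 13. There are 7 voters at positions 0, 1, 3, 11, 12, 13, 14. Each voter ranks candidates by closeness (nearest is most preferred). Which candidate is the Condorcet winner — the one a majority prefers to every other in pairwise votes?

Park

With single-peaked preferences on a line, the Condorcet winner is the candidate closest to the median voter.
The median voter (position 11) is closest to Park at 12.
Check: Park vs Okoro — voters closer to Park: 5 of 7.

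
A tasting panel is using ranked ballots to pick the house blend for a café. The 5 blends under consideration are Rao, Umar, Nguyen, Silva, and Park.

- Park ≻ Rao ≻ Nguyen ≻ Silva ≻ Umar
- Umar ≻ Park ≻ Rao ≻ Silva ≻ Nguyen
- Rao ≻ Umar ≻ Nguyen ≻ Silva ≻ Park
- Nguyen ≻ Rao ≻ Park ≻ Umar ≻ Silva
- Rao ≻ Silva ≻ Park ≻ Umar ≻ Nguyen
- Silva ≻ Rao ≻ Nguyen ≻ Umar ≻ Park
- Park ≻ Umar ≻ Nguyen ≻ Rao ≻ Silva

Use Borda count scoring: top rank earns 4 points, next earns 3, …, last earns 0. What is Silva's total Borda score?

10

Borda scores:
  Rao: 3 + 2 + 4 + 3 + 4 + 3 + 1 = 20
  Umar: 0 + 4 + 3 + 1 + 1 + 1 + 3 = 13
  Nguyen: 2 + 0 + 2 + 4 + 0 + 2 + 2 = 12
  Silva: 1 + 1 + 1 + 0 + 3 + 4 + 0 = 10
  Park: 4 + 3 + 0 + 2 + 2 + 0 + 4 = 15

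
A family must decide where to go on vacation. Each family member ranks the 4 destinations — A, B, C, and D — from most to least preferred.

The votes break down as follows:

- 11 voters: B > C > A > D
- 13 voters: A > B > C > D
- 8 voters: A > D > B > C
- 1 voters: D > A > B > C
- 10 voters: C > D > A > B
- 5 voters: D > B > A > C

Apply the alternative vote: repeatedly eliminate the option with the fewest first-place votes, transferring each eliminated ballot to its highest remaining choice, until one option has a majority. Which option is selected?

A

Round 1: A 21, B 11, C 10, D 6. D has the fewest and is eliminated.
Round 2: A 22, B 16, C 10. C has the fewest and is eliminated.
Round 3: A 32, B 16. A has a majority.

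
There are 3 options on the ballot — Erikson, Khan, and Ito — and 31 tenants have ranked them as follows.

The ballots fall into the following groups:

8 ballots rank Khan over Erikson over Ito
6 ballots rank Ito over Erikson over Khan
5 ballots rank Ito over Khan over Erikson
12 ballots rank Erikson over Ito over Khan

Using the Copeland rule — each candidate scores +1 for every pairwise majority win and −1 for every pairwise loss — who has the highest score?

Erikson

Pairwise results:
  Erikson vs Khan: Erikson wins 18–13.
  Erikson vs Ito: Erikson wins 20–11.
  Khan vs Ito: Ito wins 23–8.
Copeland scores (wins − losses):
  Erikson: 2 − 0 = 2
  Khan: 0 − 2 = -2
  Ito: 1 − 1 = 0
Erikson has the best Copeland score.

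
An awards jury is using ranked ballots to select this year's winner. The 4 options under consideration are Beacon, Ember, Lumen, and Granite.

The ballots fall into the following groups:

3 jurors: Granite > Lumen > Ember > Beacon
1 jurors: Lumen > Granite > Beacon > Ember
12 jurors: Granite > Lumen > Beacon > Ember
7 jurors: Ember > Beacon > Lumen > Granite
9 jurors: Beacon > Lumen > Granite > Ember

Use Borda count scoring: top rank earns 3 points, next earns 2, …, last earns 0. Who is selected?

Borda scores:
  Beacon: 3·0 + 1 + 12·1 + 7·2 + 9·3 = 54
  Ember: 3·1 + 0 + 12·0 + 7·3 + 9·0 = 24
  Lumen: 3·2 + 3 + 12·2 + 7·1 + 9·2 = 58
  Granite: 3·3 + 2 + 12·3 + 7·0 + 9·1 = 56
Lumen has the highest total.

Lumen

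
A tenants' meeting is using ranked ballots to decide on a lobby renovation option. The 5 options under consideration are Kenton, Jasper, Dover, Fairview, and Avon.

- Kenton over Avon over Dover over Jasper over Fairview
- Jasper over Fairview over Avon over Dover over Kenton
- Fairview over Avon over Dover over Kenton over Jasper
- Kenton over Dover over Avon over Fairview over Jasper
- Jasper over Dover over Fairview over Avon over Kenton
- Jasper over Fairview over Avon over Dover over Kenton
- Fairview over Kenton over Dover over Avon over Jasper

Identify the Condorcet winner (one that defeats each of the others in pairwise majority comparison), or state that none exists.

Head-to-head results (7 voters total):
Kenton vs Jasper: Kenton wins 4–3.
Kenton vs Dover: Dover wins 4–3.
Kenton vs Fairview: Fairview wins 5–2.
Kenton vs Avon: Avon wins 4–3.
Jasper vs Dover: Dover wins 4–3.
Jasper vs Fairview: Jasper wins 4–3.
Jasper vs Avon: Avon wins 4–3.
Dover vs Fairview: Fairview wins 4–3.
Dover vs Avon: Avon wins 4–3.
Fairview vs Avon: Fairview wins 5–2.
No candidate beats all others: Kenton beats Jasper beats Fairview beats Kenton, a majority cycle.

There is no Condorcet winner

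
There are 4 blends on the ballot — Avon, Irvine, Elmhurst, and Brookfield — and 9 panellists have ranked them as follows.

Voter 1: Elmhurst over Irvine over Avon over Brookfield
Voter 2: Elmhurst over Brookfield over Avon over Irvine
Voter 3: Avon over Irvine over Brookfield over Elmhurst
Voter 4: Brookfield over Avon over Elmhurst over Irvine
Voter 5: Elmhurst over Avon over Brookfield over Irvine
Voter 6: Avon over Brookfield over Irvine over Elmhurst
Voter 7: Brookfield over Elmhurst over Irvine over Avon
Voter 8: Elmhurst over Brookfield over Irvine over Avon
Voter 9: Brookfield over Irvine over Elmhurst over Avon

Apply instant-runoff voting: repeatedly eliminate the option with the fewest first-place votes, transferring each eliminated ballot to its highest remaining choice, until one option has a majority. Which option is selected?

Round 1: Elmhurst 4, Brookfield 3, Avon 2, Irvine 0. Irvine has the fewest and is eliminated.
Round 2: Elmhurst 4, Brookfield 3, Avon 2. Avon has the fewest and is eliminated.
Round 3: Brookfield 5, Elmhurst 4. Brookfield has a majority.

Brookfield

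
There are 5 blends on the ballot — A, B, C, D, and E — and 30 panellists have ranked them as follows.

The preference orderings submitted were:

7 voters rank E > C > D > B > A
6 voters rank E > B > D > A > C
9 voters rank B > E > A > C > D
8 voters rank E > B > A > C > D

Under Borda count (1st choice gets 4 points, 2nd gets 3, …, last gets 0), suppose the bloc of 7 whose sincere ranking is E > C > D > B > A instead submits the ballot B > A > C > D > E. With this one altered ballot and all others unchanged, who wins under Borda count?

Borda totals with the altered ballot: A 61, B 106, C 31, D 19, E 83.
The switch changes the winner from E to B.

B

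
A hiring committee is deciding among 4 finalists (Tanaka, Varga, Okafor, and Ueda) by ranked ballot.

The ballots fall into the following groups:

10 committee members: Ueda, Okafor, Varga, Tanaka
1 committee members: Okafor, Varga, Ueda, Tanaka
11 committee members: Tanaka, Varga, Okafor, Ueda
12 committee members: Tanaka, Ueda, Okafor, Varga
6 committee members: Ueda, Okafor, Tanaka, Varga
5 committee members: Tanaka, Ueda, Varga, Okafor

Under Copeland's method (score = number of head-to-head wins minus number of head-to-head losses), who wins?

Pairwise results:
  Tanaka vs Varga: Tanaka wins 34–11.
  Tanaka vs Okafor: Tanaka wins 28–17.
  Tanaka vs Ueda: Tanaka wins 28–17.
  Varga vs Okafor: Okafor wins 29–16.
  Varga vs Ueda: Ueda wins 33–12.
  Okafor vs Ueda: Ueda wins 33–12.
Copeland scores (wins − losses):
  Tanaka: 3 − 0 = 3
  Varga: 0 − 3 = -3
  Okafor: 1 − 2 = -1
  Ueda: 2 − 1 = 1
Tanaka has the best Copeland score.

Tanaka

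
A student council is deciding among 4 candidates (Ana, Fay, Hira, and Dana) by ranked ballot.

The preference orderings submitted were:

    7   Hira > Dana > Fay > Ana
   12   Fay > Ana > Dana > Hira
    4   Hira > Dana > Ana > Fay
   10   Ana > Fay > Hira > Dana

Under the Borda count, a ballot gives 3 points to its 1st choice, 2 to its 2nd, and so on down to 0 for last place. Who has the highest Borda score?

Fay

Borda scores:
  Ana: 7·0 + 12·2 + 4·1 + 10·3 = 58
  Fay: 7·1 + 12·3 + 4·0 + 10·2 = 63
  Hira: 7·3 + 12·0 + 4·3 + 10·1 = 43
  Dana: 7·2 + 12·1 + 4·2 + 10·0 = 34
Fay has the highest total.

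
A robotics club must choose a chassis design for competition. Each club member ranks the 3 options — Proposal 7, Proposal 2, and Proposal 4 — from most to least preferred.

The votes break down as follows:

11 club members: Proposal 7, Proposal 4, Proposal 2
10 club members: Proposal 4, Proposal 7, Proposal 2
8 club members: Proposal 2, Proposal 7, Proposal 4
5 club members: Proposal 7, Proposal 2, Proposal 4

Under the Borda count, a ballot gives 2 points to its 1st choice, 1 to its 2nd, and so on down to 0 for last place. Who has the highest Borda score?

Borda scores:
  Proposal 7: 11·2 + 10·1 + 8·1 + 5·2 = 50
  Proposal 2: 11·0 + 10·0 + 8·2 + 5·1 = 21
  Proposal 4: 11·1 + 10·2 + 8·0 + 5·0 = 31
Proposal 7 has the highest total.

Proposal 7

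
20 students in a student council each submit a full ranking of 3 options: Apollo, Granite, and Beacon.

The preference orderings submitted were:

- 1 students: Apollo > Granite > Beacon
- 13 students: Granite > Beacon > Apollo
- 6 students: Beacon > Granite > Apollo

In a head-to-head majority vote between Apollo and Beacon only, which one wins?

Beacon

Ballots ranking Apollo above Beacon: 1.
Ballots ranking Beacon above Apollo: 13+6 = 19.
Beacon wins the head-to-head, 19–1.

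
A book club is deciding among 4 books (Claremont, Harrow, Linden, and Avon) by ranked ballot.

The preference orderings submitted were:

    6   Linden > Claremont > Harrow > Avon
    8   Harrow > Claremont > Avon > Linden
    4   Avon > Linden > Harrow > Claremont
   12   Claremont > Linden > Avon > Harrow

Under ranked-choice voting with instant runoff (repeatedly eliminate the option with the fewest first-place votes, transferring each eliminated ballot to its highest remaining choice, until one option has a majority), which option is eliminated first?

Round 1: Claremont 12, Harrow 8, Linden 6, Avon 4. Avon has the fewest and is eliminated.
Round 2: Claremont 12, Linden 10, Harrow 8. Harrow has the fewest and is eliminated.
Round 3: Claremont 20, Linden 10. Claremont has a majority.

Avon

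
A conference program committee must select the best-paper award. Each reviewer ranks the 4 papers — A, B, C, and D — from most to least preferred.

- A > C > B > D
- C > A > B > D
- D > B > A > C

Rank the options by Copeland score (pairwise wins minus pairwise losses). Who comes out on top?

Pairwise results:
  A vs B: A wins 2–1.
  A vs C: A wins 2–1.
  A vs D: A wins 2–1.
  B vs C: C wins 2–1.
  B vs D: B wins 2–1.
  C vs D: C wins 2–1.
Copeland scores (wins − losses):
  A: 3 − 0 = 3
  B: 1 − 2 = -1
  C: 2 − 1 = 1
  D: 0 − 3 = -3
A has the best Copeland score.

A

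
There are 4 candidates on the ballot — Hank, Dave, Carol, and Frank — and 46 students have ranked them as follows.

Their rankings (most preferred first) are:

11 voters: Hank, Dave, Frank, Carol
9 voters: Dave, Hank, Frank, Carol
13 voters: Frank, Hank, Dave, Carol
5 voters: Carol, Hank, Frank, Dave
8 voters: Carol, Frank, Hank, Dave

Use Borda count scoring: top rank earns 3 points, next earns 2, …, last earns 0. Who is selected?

Hank

Borda scores:
  Hank: 11·3 + 9·2 + 13·2 + 5·2 + 8·1 = 95
  Dave: 11·2 + 9·3 + 13·1 + 5·0 + 8·0 = 62
  Carol: 11·0 + 9·0 + 13·0 + 5·3 + 8·3 = 39
  Frank: 11·1 + 9·1 + 13·3 + 5·1 + 8·2 = 80
Hank has the highest total.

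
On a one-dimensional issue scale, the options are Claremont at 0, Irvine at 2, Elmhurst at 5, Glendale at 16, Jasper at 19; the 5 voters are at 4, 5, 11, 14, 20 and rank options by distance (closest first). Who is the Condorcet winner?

Glendale

With single-peaked preferences on a line, the Condorcet winner is the candidate closest to the median voter.
The median voter (position 11) is closest to Glendale at 16.
Check: Glendale vs Claremont — voters closer to Glendale: 3 of 5.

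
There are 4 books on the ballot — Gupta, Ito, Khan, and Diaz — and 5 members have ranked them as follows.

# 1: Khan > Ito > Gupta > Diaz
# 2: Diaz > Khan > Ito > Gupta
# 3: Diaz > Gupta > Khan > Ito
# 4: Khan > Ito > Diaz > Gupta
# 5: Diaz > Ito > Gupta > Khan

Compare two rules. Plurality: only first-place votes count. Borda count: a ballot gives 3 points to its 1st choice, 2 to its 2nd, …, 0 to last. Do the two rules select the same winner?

Plurality first-place counts: Gupta 0, Ito 0, Khan 2, Diaz 3 → Diaz.
Borda totals: Gupta 4, Ito 7, Khan 9, Diaz 10 → Diaz.
The two rules agree on Diaz.

Yes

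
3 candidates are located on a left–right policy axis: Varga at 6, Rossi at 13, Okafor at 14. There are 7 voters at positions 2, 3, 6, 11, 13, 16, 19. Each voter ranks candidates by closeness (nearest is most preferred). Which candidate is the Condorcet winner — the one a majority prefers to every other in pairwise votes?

Rossi

With single-peaked preferences on a line, the Condorcet winner is the candidate closest to the median voter.
The median voter (position 11) is closest to Rossi at 13.
Check: Rossi vs Varga — voters closer to Rossi: 4 of 7.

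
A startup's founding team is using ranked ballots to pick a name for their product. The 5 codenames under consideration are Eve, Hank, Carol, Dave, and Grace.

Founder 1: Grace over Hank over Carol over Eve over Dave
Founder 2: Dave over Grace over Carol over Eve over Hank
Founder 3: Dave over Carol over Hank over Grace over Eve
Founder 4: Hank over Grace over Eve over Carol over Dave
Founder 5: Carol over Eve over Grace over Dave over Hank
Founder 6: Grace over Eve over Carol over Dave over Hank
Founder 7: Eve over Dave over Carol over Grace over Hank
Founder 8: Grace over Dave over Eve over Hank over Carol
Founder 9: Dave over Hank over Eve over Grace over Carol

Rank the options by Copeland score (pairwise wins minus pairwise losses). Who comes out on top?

Pairwise results:
  Eve vs Hank: Eve wins 5–4.
  Eve vs Carol: Eve wins 5–4.
  Eve vs Dave: Eve wins 5–4.
  Eve vs Grace: Grace wins 6–3.
  Hank vs Carol: Carol wins 5–4.
  Hank vs Dave: Dave wins 7–2.
  Hank vs Grace: Grace wins 6–3.
  Carol vs Dave: Dave wins 5–4.
  Carol vs Grace: Grace wins 6–3.
  Dave vs Grace: Grace wins 5–4.
Copeland scores (wins − losses):
  Eve: 3 − 1 = 2
  Hank: 0 − 4 = -4
  Carol: 1 − 3 = -2
  Dave: 2 − 2 = 0
  Grace: 4 − 0 = 4
Grace has the best Copeland score.

Grace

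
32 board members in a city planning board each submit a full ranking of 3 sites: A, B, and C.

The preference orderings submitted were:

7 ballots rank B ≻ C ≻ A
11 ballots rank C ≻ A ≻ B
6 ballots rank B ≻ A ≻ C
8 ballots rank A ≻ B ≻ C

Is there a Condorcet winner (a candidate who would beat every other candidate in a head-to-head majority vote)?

No

Head-to-head results (32 voters total):
A vs B: A wins 19–13.
A vs C: C wins 18–14.
B vs C: B wins 21–11.
No candidate beats all others: A beats B beats C beats A, a majority cycle.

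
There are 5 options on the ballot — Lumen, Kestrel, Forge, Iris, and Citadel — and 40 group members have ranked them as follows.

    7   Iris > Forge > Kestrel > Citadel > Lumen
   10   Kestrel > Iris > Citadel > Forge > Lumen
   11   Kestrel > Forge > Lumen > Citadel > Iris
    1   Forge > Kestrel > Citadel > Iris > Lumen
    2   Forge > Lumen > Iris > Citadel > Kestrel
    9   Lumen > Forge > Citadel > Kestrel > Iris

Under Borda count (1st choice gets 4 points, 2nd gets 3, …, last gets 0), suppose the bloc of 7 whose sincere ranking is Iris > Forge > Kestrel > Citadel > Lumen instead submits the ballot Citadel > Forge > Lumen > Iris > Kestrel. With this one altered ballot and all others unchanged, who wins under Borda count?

Forge

Borda totals with the altered ballot: Lumen 78, Kestrel 96, Forge 103, Iris 42, Citadel 81.
The switch changes the winner from Kestrel to Forge.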